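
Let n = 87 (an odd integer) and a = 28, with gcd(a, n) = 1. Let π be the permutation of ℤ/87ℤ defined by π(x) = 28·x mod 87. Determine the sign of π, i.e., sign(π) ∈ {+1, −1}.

+1

Orbit of 28 under x↦28x: [28, 1]… (length divides ord_87(28)).
Cycle lengths of π_28 on ℤ/87ℤ: [2, 2, 2, 2, 2, 2, 2, 2, 2, 2, 2, 2, 2, 2, 2, 2, 2, 2, 2, 2, 2, 2, 2, 2, 2, 2, 2, 2, 2, 2, 2, 2, 2, 2, 2, 2, 2, 2, 2, 2, 2, 2, 1, 1, 1]; 45 cycles in total.
Σ(ℓ_i−1) = 87−45 = 42; sign = (−1)^42 = +1.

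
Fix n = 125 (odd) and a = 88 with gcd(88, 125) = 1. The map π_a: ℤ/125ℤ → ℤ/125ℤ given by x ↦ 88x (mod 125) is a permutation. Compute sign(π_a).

Orbit of 118 under x↦88x: [118, 9, 42, 71, 123, 74, 12]… (length divides ord_125(88)).
Decompose π into cycles: lengths [100, 20, 4, 1] (4 cycles, including the fixed point 0).
sign(π) = (−1)^{n − #cycles} = (−1)^{125−4} = (−1)^121 = -1.

-1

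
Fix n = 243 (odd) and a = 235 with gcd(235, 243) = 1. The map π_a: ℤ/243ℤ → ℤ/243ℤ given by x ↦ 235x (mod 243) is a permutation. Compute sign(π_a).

+1

Orbit of 127 under x↦235x: [127, 199, 109, 100, 172, 82, 73]… (length divides ord_243(235)).
π_235 has 27 disjoint cycles with lengths [27, 27, 27, 27, 27, 27, 9, 9, 9, 9, 9, 9, 3, 3, 3, 3, 3, 3, 1, 1, 1, 1, 1, 1, 1, 1, 1] on {0,…,242}.
Σ(ℓ_i−1) = 243−27 = 216; sign = (−1)^216 = +1.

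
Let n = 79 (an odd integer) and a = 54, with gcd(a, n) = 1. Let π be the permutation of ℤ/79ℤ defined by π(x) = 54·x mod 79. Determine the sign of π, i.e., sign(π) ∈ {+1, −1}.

Start at x=53: 53 → 18 → 24 → 32 → 69 → 13 → 70 → … (one orbit).
Cycle type of π: 78 + 1; total 2 cycles.
sign(π) = (−1)^{n − #cycles} = (−1)^{79−2} = (−1)^77 = -1.

-1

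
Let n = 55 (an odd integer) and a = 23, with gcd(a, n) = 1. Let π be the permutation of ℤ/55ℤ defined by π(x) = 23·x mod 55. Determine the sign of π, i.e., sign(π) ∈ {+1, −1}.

-1

Orbit of 23 under x↦23x: [23, 34, 12, 1]… (length divides ord_55(23)).
22 cycles of lengths [4, 4, 4, 4, 4, 4, 4, 4, 4, 4, 4, 1, 1, 1, 1, 1, 1, 1, 1, 1, 1, 1].
Σ(ℓ_i−1) = 55−22 = 33; sign = (−1)^33 = -1.
Check: (23/55) = -1 by Zolotarev.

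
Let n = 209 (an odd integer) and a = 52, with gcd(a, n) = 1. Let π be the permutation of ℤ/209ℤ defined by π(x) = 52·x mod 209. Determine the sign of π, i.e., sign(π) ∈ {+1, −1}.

Orbit of 145 under x↦52x: [145, 16, 205, 1, 52, 196, 160]… (length divides ord_209(52)).
π_52 has 5 disjoint cycles with lengths [90, 90, 18, 10, 1] on {0,…,208}.
n − c = 209 − 5 = 204; sign = (−1)^204 = +1.
Via Zolotarev, sign(π_{52}) = (52|209) = +1.

+1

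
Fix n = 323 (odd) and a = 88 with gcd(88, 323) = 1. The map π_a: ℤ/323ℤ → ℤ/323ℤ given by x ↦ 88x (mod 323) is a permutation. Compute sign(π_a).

Trace 140: π^k(140) = [140, 46, 172, 278, 239, 37, 26] for k=0..6.
The orbit structure of x ↦ 88x mod 323: 11 orbits of sizes [48, 48, 48, 48, 48, 48, 16, 6, 6, 6, 1].
11 cycles on 323: each ℓ→(−1)^(ℓ−1), product (−1)^312 = +1.
Check: (88/323) = +1 by Zolotarev.

+1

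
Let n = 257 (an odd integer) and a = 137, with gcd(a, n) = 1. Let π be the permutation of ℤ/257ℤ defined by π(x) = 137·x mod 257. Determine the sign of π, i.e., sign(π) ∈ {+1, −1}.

+1

Start at x=256: 256 → 120 → 249 → 189 → 193 → 227 → 2 → … (one orbit).
π_137 has 9 disjoint cycles with lengths [32, 32, 32, 32, 32, 32, 32, 32, 1] on {0,…,256}.
257 − 9 = 248 transpositions; sign(π) = (−1)^248 = +1.
Zolotarev: (137|257) = +1, matching the cycle-count sign.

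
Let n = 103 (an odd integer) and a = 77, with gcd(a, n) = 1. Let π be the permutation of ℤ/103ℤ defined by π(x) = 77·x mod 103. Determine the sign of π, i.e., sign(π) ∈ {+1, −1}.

-1

Orbit of 72 under x↦77x: [72, 85, 56, 89, 55, 12, 100]… (length divides ord_103(77)).
Cycle type of π: 102 + 1; total 2 cycles.
n − c = 103 − 2 = 101; sign = (−1)^101 = -1.
Via Zolotarev, sign(π_{77}) = (77|103) = -1.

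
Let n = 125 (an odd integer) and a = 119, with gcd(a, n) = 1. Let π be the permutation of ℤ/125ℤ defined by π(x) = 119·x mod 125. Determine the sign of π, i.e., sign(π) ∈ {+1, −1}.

Trace 29: π^k(29) = [29, 76, 44, 111, 84, 121, 24] for k=0..6.
7 cycles of lengths [50, 50, 10, 10, 2, 2, 1].
With 7 cycles on 125 points, sign = (−1)^{125−7} = +1.
(119|125)_J = +1 (Zolotarev's lemma cross-check).

+1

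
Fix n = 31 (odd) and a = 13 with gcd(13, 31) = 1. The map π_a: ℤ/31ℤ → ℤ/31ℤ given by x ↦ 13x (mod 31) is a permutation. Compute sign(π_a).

-1

Trace 12: π^k(12) = [12, 1, 13, 14, 27, 10, 6] for k=0..6.
The orbit structure of x ↦ 13x mod 31: 2 orbits of sizes [30, 1].
31 − 2 = 29 transpositions; sign(π) = (−1)^29 = -1.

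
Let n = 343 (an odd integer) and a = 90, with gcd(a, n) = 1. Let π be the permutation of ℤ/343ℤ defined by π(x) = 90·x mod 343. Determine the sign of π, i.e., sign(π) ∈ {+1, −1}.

-1

Start at x=321: 321 → 78 → 160 → 337 → 146 → 106 → 279 → … (one orbit).
π_90 has 10 disjoint cycles with lengths [98, 98, 98, 14, 14, 14, 2, 2, 2, 1] on {0,…,342}.
n − c = 343 − 10 = 333; sign = (−1)^333 = -1.
Zolotarev: (90|343) = -1, matching the cycle-count sign.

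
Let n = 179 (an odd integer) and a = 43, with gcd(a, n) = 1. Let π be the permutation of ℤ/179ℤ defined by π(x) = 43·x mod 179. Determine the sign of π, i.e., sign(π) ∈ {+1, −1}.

Start at x=80: 80 → 39 → 66 → 153 → 135 → 77 → 89 → … (one orbit).
π_43 has 3 disjoint cycles with lengths [89, 89, 1] on {0,…,178}.
sign(π) = (−1)^{n − #cycles} = (−1)^{179−3} = (−1)^176 = +1.
Zolotarev: (43|179) = +1, matching the cycle-count sign.

+1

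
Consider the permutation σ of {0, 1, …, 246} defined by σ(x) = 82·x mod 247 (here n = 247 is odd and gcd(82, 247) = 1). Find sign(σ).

Trace 4: π^k(4) = [4, 81, 220, 9, 244, 1, 82] for k=0..6.
π_82 has 17 disjoint cycles with lengths [18, 18, 18, 18, 18, 18, 18, 18, 18, 18, 18, 18, 9, 9, 6, 6, 1] on {0,…,246}.
n − c = 247 − 17 = 230; sign = (−1)^230 = +1.
Via Zolotarev, sign(π_{82}) = (82|247) = +1.

+1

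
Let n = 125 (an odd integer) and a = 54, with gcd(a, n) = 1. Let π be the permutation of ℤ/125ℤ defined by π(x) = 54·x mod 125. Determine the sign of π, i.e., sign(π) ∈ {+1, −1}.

Start at x=101: 101 → 79 → 16 → 114 → 31 → 49 → 21 → … (one orbit).
Cycle type of π: 50×2 + 10×2 + 2×2 + 1; total 7 cycles.
125 − 7 = 118 transpositions; sign(π) = (−1)^118 = +1.

+1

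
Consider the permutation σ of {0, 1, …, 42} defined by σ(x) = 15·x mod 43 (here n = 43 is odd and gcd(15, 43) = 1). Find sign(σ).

Trace 15: π^k(15) = [15, 10, 21, 14, 38, 11, 36] for k=0..6.
Cycle lengths of π_15 on ℤ/43ℤ: [21, 21, 1]; 3 cycles in total.
Σ(ℓ_i−1) = 43−3 = 40; sign = (−1)^40 = +1.
Check: (15/43) = +1 by Zolotarev.

+1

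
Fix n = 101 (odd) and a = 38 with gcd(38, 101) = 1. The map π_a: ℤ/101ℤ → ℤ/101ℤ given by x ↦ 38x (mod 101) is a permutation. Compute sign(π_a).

Orbit of 37 under x↦38x: [37, 93, 100, 63, 71, 72, 9]… (length divides ord_101(38)).
Cycle lengths of π_38 on ℤ/101ℤ: [100, 1]; 2 cycles in total.
101 − 2 = 99 transpositions; sign(π) = (−1)^99 = -1.

-1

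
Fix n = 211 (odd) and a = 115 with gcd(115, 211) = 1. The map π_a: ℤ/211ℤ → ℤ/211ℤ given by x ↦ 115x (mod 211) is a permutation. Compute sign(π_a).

-1

Orbit of 169 under x↦115x: [169, 23, 113, 124, 123, 8, 76]… (length divides ord_211(115)).
Decompose π into cycles: lengths [70, 70, 70, 1] (4 cycles, including the fixed point 0).
With 4 cycles on 211 points, sign = (−1)^{211−4} = -1.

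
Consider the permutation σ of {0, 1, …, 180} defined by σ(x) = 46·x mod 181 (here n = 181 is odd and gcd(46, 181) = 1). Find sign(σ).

Orbit of 125 under x↦46x: [125, 139, 59, 180, 135, 56, 42]… (length divides ord_181(46)).
π_46 has 19 disjoint cycles with lengths [10, 10, 10, 10, 10, 10, 10, 10, 10, 10, 10, 10, 10, 10, 10, 10, 10, 10, 1] on {0,…,180}.
With 19 cycles on 181 points, sign = (−1)^{181−19} = +1.
Via Zolotarev, sign(π_{46}) = (46|181) = +1.

+1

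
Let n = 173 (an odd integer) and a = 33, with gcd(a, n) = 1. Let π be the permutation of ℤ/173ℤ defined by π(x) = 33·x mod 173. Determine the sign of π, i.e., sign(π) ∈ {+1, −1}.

+1

Orbit of 100 under x↦33x: [100, 13, 83, 144, 81, 78, 152]… (length divides ord_173(33)).
The orbit structure of x ↦ 33x mod 173: 3 orbits of sizes [86, 86, 1].
sign(π) = (−1)^{n − #cycles} = (−1)^{173−3} = (−1)^170 = +1.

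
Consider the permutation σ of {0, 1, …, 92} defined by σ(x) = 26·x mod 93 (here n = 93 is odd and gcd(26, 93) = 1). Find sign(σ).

Start at x=67: 67 → 68 → 1 → 26 → 25 → 92 → 67 (one orbit).
Cycle type of π: 6×15 + 2 + 1; total 17 cycles.
17 cycles on 93: each ℓ→(−1)^(ℓ−1), product (−1)^76 = +1.

+1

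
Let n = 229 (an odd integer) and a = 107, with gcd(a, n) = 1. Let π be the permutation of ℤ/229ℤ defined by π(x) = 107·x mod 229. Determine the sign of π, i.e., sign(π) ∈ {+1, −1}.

-1

Orbit of 107 under x↦107x: [107, 228, 122, 1]… (length divides ord_229(107)).
58 cycles of lengths [4, 4, 4, 4, 4, 4, 4, 4, 4, 4, 4, 4, 4, 4, 4, 4, 4, 4, 4, 4, 4, 4, 4, 4, 4, 4, 4, 4, 4, 4, 4, 4, 4, 4, 4, 4, 4, 4, 4, 4, 4, 4, 4, 4, 4, 4, 4, 4, 4, 4, 4, 4, 4, 4, 4, 4, 4, 1].
Σ(ℓ_i−1) = 229−58 = 171; sign = (−1)^171 = -1.
Zolotarev: (107|229) = -1, matching the cycle-count sign.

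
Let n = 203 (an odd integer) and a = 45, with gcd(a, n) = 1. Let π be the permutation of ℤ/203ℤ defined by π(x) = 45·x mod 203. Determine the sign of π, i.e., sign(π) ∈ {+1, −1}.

Start at x=78: 78 → 59 → 16 → 111 → 123 → 54 → 197 → … (one orbit).
Cycle type of π: 42×4 + 7×4 + 6 + 1; total 10 cycles.
With 10 cycles on 203 points, sign = (−1)^{203−10} = -1.

-1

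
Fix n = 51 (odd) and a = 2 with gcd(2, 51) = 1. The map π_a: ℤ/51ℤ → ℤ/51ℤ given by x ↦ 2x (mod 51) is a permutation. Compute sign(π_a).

Trace 32: π^k(32) = [32, 13, 26, 1, 2, 4, 8] for k=0..6.
π_2 has 8 disjoint cycles with lengths [8, 8, 8, 8, 8, 8, 2, 1] on {0,…,50}.
n − c = 51 − 8 = 43; sign = (−1)^43 = -1.
Via Zolotarev, sign(π_{2}) = (2|51) = -1.

-1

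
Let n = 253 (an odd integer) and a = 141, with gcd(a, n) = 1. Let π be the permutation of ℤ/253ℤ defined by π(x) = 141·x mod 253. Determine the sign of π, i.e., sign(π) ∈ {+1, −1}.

+1

Trace 82: π^k(82) = [82, 177, 163, 213, 179, 192, 1] for k=0..6.
Cycle lengths of π_141 on ℤ/253ℤ: [55, 55, 55, 55, 11, 11, 5, 5, 1]; 9 cycles in total.
9 cycles on 253: each ℓ→(−1)^(ℓ−1), product (−1)^244 = +1.
(141|253)_J = +1 (Zolotarev's lemma cross-check).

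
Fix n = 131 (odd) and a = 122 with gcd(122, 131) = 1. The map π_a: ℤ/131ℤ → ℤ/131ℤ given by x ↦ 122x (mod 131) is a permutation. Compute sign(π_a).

-1

Orbit of 97 under x↦122x: [97, 44, 128, 27, 19, 91, 98]… (length divides ord_131(122)).
Decompose π into cycles: lengths [130, 1] (2 cycles, including the fixed point 0).
sign(π) = (−1)^{n − #cycles} = (−1)^{131−2} = (−1)^129 = -1.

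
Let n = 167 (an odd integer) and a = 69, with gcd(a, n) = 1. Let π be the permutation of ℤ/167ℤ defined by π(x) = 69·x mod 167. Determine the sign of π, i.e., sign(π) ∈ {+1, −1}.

Orbit of 39 under x↦69x: [39, 19, 142, 112, 46, 1, 69]… (length divides ord_167(69)).
Cycle type of π: 166 + 1; total 2 cycles.
167 − 2 = 165 transpositions; sign(π) = (−1)^165 = -1.

-1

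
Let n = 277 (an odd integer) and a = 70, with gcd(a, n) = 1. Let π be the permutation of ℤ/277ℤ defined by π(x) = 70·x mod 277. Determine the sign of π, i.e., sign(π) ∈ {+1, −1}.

+1

Start at x=92: 92 → 69 → 121 → 160 → 120 → 90 → 206 → … (one orbit).
Cycle type of π: 138×2 + 1; total 3 cycles.
277 − 3 = 274 transpositions; sign(π) = (−1)^274 = +1.
Check: (70/277) = +1 by Zolotarev.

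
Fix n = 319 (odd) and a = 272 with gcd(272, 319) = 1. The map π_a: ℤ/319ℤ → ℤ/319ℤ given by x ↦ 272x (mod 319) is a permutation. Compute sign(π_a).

+1

Trace 34: π^k(34) = [34, 316, 141, 72, 125, 186, 190] for k=0..6.
5 cycles of lengths [140, 140, 28, 10, 1].
n − c = 319 − 5 = 314; sign = (−1)^314 = +1.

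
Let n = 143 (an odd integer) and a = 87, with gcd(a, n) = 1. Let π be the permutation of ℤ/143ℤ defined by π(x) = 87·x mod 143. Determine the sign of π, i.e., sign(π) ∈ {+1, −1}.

-1

Trace 133: π^k(133) = [133, 131, 100, 120, 1, 87] for k=0..5.
Cycle type of π: 6×20 + 3×4 + 2×5 + 1; total 30 cycles.
sign(π) = (−1)^{n − #cycles} = (−1)^{143−30} = (−1)^113 = -1.
Zolotarev: (87|143) = -1, matching the cycle-count sign.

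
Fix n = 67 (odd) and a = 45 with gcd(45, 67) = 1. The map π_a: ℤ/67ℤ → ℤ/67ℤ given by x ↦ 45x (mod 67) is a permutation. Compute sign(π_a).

Start at x=62: 62 → 43 → 59 → 42 → 14 → 27 → 9 → … (one orbit).
Decompose π into cycles: lengths [22, 22, 22, 1] (4 cycles, including the fixed point 0).
67 − 4 = 63 transpositions; sign(π) = (−1)^63 = -1.

-1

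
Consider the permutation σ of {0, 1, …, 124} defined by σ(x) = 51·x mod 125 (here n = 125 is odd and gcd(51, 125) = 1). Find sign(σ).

Trace 51: π^k(51) = [51, 101, 26, 76, 1] for k=0..4.
Decompose π into cycles: lengths [5, 5, 5, 5, 5, 5, 5, 5, 5, 5, 5, 5, 5, 5, 5, 5, 5, 5, 5, 5, 1, 1, 1, 1, 1, 1, 1, 1, 1, 1, 1, 1, 1, 1, 1, 1, 1, 1, 1, 1, 1, 1, 1, 1, 1] (45 cycles, including the fixed point 0).
125 − 45 = 80 transpositions; sign(π) = (−1)^80 = +1.

+1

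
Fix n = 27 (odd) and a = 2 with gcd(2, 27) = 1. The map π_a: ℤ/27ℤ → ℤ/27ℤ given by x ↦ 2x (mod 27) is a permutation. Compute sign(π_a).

-1

Orbit of 5 under x↦2x: [5, 10, 20, 13, 26, 25, 23]… (length divides ord_27(2)).
Cycle type of π: 18 + 6 + 2 + 1; total 4 cycles.
With 4 cycles on 27 points, sign = (−1)^{27−4} = -1.
(2|27)_J = -1 (Zolotarev's lemma cross-check).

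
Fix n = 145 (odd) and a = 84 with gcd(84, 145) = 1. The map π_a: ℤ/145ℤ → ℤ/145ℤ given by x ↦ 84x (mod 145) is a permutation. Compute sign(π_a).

Start at x=14: 14 → 16 → 39 → 86 → 119 → 136 → 114 → … (one orbit).
π_84 has 8 disjoint cycles with lengths [28, 28, 28, 28, 28, 2, 2, 1] on {0,…,144}.
8 cycles on 145: each ℓ→(−1)^(ℓ−1), product (−1)^137 = -1.
Check: (84/145) = -1 by Zolotarev.

-1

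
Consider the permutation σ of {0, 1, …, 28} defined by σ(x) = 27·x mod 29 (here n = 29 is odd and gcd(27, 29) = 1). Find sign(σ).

Orbit of 16 under x↦27x: [16, 26, 6, 17, 24, 10, 9]… (length divides ord_29(27)).
Cycle lengths of π_27 on ℤ/29ℤ: [28, 1]; 2 cycles in total.
With 2 cycles on 29 points, sign = (−1)^{29−2} = -1.

-1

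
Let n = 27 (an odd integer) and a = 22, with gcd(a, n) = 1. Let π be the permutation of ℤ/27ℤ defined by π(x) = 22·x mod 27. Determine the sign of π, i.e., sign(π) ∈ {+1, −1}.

Start at x=25: 25 → 10 → 4 → 7 → 19 → 13 → 16 → … (one orbit).
7 cycles of lengths [9, 9, 3, 3, 1, 1, 1].
With 7 cycles on 27 points, sign = (−1)^{27−7} = +1.

+1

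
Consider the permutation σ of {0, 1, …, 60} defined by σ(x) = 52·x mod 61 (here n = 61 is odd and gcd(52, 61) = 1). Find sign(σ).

+1

Orbit of 9 under x↦52x: [9, 41, 58, 27, 1, 52, 20]… (length divides ord_61(52)).
Cycle type of π: 10×6 + 1; total 7 cycles.
61 − 7 = 54 transpositions; sign(π) = (−1)^54 = +1.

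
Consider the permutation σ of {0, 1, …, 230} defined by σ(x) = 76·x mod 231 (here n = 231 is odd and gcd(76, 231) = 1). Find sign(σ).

Orbit of 76 under x↦76x: [76, 1]… (length divides ord_231(76)).
117 cycles of lengths [2, 2, 2, 2, 2, 2, 2, 2, 2, 2, 2, 2, 2, 2, 2, 2, 2, 2, 2, 2, 2, 2, 2, 2, 2, 2, 2, 2, 2, 2, 2, 2, 2, 2, 2, 2, 2, 2, 2, 2, 2, 2, 2, 2, 2, 2, 2, 2, 2, 2, 2, 2, 2, 2, 2, 2, 2, 2, 2, 2, 2, 2, 2, 2, 2, 2, 2, 2, 2, 2, 2, 2, 2, 2, 2, 2, 2, 2, 2, 2, 2, 2, 2, 2, 2, 2, 2, 2, 2, 2, 2, 2, 2, 2, 2, 2, 2, 2, 2, 2, 2, 2, 2, 2, 2, 2, 2, 2, 2, 2, 2, 2, 2, 2, 1, 1, 1].
117 cycles on 231: each ℓ→(−1)^(ℓ−1), product (−1)^114 = +1.

+1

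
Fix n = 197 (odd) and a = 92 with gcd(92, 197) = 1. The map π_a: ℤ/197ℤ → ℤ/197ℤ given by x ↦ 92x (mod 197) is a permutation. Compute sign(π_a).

Trace 148: π^k(148) = [148, 23, 146, 36, 160, 142, 62] for k=0..6.
Cycle type of π: 98×2 + 1; total 3 cycles.
3 cycles on 197: each ℓ→(−1)^(ℓ−1), product (−1)^194 = +1.

+1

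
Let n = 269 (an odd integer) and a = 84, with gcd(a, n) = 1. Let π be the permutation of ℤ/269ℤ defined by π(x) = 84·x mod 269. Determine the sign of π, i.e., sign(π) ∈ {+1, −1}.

Orbit of 169 under x↦84x: [169, 208, 256, 253, 1, 84, 62]… (length divides ord_269(84)).
3 cycles of lengths [134, 134, 1].
sign(π) = (−1)^{n − #cycles} = (−1)^{269−3} = (−1)^266 = +1.
The Jacobi symbol (84|269) = +1 (Zolotarev) agrees.

+1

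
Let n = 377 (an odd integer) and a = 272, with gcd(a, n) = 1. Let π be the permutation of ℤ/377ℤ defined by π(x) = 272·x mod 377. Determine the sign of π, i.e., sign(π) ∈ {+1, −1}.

Trace 311: π^k(311) = [311, 144, 337, 53, 90, 352, 363] for k=0..6.
The orbit structure of x ↦ 272x mod 377: 20 orbits of sizes [28, 28, 28, 28, 28, 28, 28, 28, 28, 28, 28, 28, 28, 2, 2, 2, 2, 2, 2, 1].
Σ(ℓ_i−1) = 377−20 = 357; sign = (−1)^357 = -1.
Via Zolotarev, sign(π_{272}) = (272|377) = -1.

-1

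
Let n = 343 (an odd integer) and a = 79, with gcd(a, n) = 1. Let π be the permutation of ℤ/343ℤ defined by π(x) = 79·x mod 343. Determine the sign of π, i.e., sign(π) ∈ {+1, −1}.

Orbit of 295 under x↦79x: [295, 324, 214, 99, 275, 116, 246]… (length divides ord_343(79)).
Cycle lengths of π_79 on ℤ/343ℤ: [21, 21, 21, 21, 21, 21, 21, 21, 21, 21, 21, 21, 21, 21, 3, 3, 3, 3, 3, 3, 3, 3, 3, 3, 3, 3, 3, 3, 3, 3, 1]; 31 cycles in total.
Σ(ℓ_i−1) = 343−31 = 312; sign = (−1)^312 = +1.
Check: (79/343) = +1 by Zolotarev.

+1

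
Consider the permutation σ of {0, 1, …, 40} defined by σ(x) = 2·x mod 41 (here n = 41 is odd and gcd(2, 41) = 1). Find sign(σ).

+1

Orbit of 1 under x↦2x: [1, 2, 4, 8, 16, 32, 23]… (length divides ord_41(2)).
3 cycles of lengths [20, 20, 1].
3 cycles on 41: each ℓ→(−1)^(ℓ−1), product (−1)^38 = +1.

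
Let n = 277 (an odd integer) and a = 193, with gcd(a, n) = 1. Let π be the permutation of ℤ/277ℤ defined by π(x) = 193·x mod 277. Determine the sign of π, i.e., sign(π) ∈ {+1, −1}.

Start at x=264: 264 → 261 → 236 → 120 → 169 → 208 → 256 → … (one orbit).
π_193 has 7 disjoint cycles with lengths [46, 46, 46, 46, 46, 46, 1] on {0,…,276}.
With 7 cycles on 277 points, sign = (−1)^{277−7} = +1.

+1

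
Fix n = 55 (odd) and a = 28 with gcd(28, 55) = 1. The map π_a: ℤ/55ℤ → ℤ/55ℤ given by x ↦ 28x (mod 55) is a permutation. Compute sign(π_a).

Start at x=34: 34 → 17 → 36 → 18 → 9 → 32 → 16 → … (one orbit).
5 cycles of lengths [20, 20, 10, 4, 1].
With 5 cycles on 55 points, sign = (−1)^{55−5} = +1.
(28|55)_J = +1 (Zolotarev's lemma cross-check).

+1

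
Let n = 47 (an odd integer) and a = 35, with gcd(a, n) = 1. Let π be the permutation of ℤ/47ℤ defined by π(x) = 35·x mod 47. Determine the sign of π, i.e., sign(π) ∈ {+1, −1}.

Trace 33: π^k(33) = [33, 27, 5, 34, 15, 8, 45] for k=0..6.
π_35 has 2 disjoint cycles with lengths [46, 1] on {0,…,46}.
Σ(ℓ_i−1) = 47−2 = 45; sign = (−1)^45 = -1.
The Jacobi symbol (35|47) = -1 (Zolotarev) agrees.

-1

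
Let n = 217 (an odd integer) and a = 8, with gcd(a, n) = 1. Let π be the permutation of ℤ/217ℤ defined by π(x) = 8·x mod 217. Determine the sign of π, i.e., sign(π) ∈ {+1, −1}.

Start at x=1: 1 → 8 → 64 → 78 → 190 → 1 (one orbit).
π_8 has 49 disjoint cycles with lengths [5, 5, 5, 5, 5, 5, 5, 5, 5, 5, 5, 5, 5, 5, 5, 5, 5, 5, 5, 5, 5, 5, 5, 5, 5, 5, 5, 5, 5, 5, 5, 5, 5, 5, 5, 5, 5, 5, 5, 5, 5, 5, 1, 1, 1, 1, 1, 1, 1] on {0,…,216}.
217 − 49 = 168 transpositions; sign(π) = (−1)^168 = +1.

+1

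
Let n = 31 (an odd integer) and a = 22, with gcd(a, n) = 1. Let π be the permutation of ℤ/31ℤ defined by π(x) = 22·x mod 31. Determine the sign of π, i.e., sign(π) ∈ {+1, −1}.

-1

Start at x=23: 23 → 10 → 3 → 4 → 26 → 14 → 29 → … (one orbit).
2 cycles of lengths [30, 1].
With 2 cycles on 31 points, sign = (−1)^{31−2} = -1.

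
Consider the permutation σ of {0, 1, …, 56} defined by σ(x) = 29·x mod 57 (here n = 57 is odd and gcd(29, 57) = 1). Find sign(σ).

+1

Trace 50: π^k(50) = [50, 25, 41, 49, 53, 55, 56] for k=0..6.
π_29 has 5 disjoint cycles with lengths [18, 18, 18, 2, 1] on {0,…,56}.
With 5 cycles on 57 points, sign = (−1)^{57−5} = +1.
Via Zolotarev, sign(π_{29}) = (29|57) = +1.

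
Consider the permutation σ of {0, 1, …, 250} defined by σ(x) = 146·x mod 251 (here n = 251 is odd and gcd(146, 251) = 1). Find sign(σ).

Orbit of 144 under x↦146x: [144, 191, 25, 136, 27, 177, 240]… (length divides ord_251(146)).
Cycle type of π: 250 + 1; total 2 cycles.
sign(π) = (−1)^{n − #cycles} = (−1)^{251−2} = (−1)^249 = -1.
Via Zolotarev, sign(π_{146}) = (146|251) = -1.

-1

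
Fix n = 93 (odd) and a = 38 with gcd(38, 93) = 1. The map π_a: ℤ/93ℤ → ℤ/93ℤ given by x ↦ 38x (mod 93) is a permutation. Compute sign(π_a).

Trace 64: π^k(64) = [64, 14, 67, 35, 28, 41, 70] for k=0..6.
Cycle type of π: 30×2 + 15×2 + 2 + 1; total 6 cycles.
With 6 cycles on 93 points, sign = (−1)^{93−6} = -1.

-1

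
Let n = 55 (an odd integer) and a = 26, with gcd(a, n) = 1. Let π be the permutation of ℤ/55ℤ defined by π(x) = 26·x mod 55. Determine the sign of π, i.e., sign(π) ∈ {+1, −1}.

Trace 26: π^k(26) = [26, 16, 31, 36, 1] for k=0..4.
15 cycles of lengths [5, 5, 5, 5, 5, 5, 5, 5, 5, 5, 1, 1, 1, 1, 1].
55 − 15 = 40 transpositions; sign(π) = (−1)^40 = +1.
(26|55)_J = +1 (Zolotarev's lemma cross-check).

+1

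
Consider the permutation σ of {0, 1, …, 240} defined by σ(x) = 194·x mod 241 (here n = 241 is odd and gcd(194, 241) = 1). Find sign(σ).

+1

Orbit of 47 under x↦194x: [47, 201, 193, 87, 8, 106, 79]… (length divides ord_241(194)).
The orbit structure of x ↦ 194x mod 241: 7 orbits of sizes [40, 40, 40, 40, 40, 40, 1].
Σ(ℓ_i−1) = 241−7 = 234; sign = (−1)^234 = +1.
Check: (194/241) = +1 by Zolotarev.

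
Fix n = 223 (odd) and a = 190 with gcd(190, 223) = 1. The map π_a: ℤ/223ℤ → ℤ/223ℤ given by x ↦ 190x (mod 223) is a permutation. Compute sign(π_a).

Start at x=95: 95 → 210 → 206 → 115 → 219 → 132 → 104 → … (one orbit).
The orbit structure of x ↦ 190x mod 223: 4 orbits of sizes [74, 74, 74, 1].
4 cycles on 223: each ℓ→(−1)^(ℓ−1), product (−1)^219 = -1.
The Jacobi symbol (190|223) = -1 (Zolotarev) agrees.

-1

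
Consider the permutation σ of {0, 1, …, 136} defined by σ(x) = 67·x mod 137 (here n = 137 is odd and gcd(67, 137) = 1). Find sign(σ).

-1

Start at x=97: 97 → 60 → 47 → 135 → 3 → 64 → 41 → … (one orbit).
π_67 has 2 disjoint cycles with lengths [136, 1] on {0,…,136}.
n − c = 137 − 2 = 135; sign = (−1)^135 = -1.
(67|137)_J = -1 (Zolotarev's lemma cross-check).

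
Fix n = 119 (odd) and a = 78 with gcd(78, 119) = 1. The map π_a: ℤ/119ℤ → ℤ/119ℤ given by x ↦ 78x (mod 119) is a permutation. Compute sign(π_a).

-1

Orbit of 43 under x↦78x: [43, 22, 50, 92, 36, 71, 64]… (length divides ord_119(78)).
π_78 has 14 disjoint cycles with lengths [16, 16, 16, 16, 16, 16, 16, 1, 1, 1, 1, 1, 1, 1] on {0,…,118}.
14 cycles on 119: each ℓ→(−1)^(ℓ−1), product (−1)^105 = -1.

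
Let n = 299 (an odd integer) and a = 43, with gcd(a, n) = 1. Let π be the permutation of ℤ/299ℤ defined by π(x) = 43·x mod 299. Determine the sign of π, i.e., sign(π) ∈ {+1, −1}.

-1

Trace 199: π^k(199) = [199, 185, 181, 9, 88, 196, 56] for k=0..6.
The orbit structure of x ↦ 43x mod 299: 8 orbits of sizes [66, 66, 66, 66, 22, 6, 6, 1].
8 cycles on 299: each ℓ→(−1)^(ℓ−1), product (−1)^291 = -1.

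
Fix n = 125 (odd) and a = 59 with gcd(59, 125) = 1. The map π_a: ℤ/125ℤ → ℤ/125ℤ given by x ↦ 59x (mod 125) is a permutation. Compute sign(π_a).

Orbit of 71 under x↦59x: [71, 64, 26, 34, 6, 104, 11]… (length divides ord_125(59)).
Cycle type of π: 50×2 + 10×2 + 2×2 + 1; total 7 cycles.
125 − 7 = 118 transpositions; sign(π) = (−1)^118 = +1.
Check: (59/125) = +1 by Zolotarev.

+1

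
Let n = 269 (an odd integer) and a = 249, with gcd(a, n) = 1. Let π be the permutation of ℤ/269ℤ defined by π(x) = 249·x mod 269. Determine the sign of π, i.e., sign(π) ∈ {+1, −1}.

+1

Orbit of 67 under x↦249x: [67, 5, 169, 117, 81, 263, 120]… (length divides ord_269(249)).
5 cycles of lengths [67, 67, 67, 67, 1].
sign(π) = (−1)^{n − #cycles} = (−1)^{269−5} = (−1)^264 = +1.
Via Zolotarev, sign(π_{249}) = (249|269) = +1.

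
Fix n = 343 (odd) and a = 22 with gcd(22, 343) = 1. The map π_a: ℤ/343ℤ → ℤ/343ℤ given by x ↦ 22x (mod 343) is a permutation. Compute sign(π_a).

+1

Orbit of 64 under x↦22x: [64, 36, 106, 274, 197, 218, 337]… (length divides ord_343(22)).
Cycle type of π: 49×6 + 7×6 + 1×7; total 19 cycles.
Σ(ℓ_i−1) = 343−19 = 324; sign = (−1)^324 = +1.
Check: (22/343) = +1 by Zolotarev.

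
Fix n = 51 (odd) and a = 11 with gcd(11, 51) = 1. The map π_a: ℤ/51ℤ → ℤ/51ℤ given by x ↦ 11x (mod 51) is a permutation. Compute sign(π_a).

+1

Start at x=23: 23 → 49 → 29 → 13 → 41 → 43 → 14 → … (one orbit).
Decompose π into cycles: lengths [16, 16, 16, 2, 1] (5 cycles, including the fixed point 0).
Σ(ℓ_i−1) = 51−5 = 46; sign = (−1)^46 = +1.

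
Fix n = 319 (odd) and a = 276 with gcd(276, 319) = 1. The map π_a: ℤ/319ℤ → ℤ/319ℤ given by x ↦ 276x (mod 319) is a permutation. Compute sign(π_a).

Start at x=78: 78 → 155 → 34 → 133 → 23 → 287 → 100 → … (one orbit).
The orbit structure of x ↦ 276x mod 319: 22 orbits of sizes [28, 28, 28, 28, 28, 28, 28, 28, 28, 28, 28, 1, 1, 1, 1, 1, 1, 1, 1, 1, 1, 1].
n − c = 319 − 22 = 297; sign = (−1)^297 = -1.
Via Zolotarev, sign(π_{276}) = (276|319) = -1.

-1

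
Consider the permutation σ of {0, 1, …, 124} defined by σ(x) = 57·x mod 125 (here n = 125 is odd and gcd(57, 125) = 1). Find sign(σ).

Trace 1: π^k(1) = [1, 57, 124, 68] for k=0..3.
Cycle lengths of π_57 on ℤ/125ℤ: [4, 4, 4, 4, 4, 4, 4, 4, 4, 4, 4, 4, 4, 4, 4, 4, 4, 4, 4, 4, 4, 4, 4, 4, 4, 4, 4, 4, 4, 4, 4, 1]; 32 cycles in total.
n − c = 125 − 32 = 93; sign = (−1)^93 = -1.
Check: (57/125) = -1 by Zolotarev.

-1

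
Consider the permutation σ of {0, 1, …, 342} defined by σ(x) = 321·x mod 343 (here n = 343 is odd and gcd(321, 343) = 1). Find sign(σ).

Trace 22: π^k(22) = [22, 202, 15, 13, 57, 118, 148] for k=0..6.
π_321 has 10 disjoint cycles with lengths [98, 98, 98, 14, 14, 14, 2, 2, 2, 1] on {0,…,342}.
sign(π) = (−1)^{n − #cycles} = (−1)^{343−10} = (−1)^333 = -1.
Check: (321/343) = -1 by Zolotarev.

-1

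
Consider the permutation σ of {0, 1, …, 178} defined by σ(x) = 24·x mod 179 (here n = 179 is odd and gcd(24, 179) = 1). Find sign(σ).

-1

Start at x=106: 106 → 38 → 17 → 50 → 126 → 160 → 81 → … (one orbit).
Cycle lengths of π_24 on ℤ/179ℤ: [178, 1]; 2 cycles in total.
2 cycles on 179: each ℓ→(−1)^(ℓ−1), product (−1)^177 = -1.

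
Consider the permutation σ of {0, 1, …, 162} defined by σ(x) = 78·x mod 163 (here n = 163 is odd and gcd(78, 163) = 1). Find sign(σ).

Start at x=85: 85 → 110 → 104 → 125 → 133 → 105 → 40 → … (one orbit).
10 cycles of lengths [18, 18, 18, 18, 18, 18, 18, 18, 18, 1].
With 10 cycles on 163 points, sign = (−1)^{163−10} = -1.
Via Zolotarev, sign(π_{78}) = (78|163) = -1.

-1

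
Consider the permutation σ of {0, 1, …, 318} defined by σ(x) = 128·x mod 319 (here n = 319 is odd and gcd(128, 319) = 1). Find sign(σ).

Trace 59: π^k(59) = [59, 215, 86, 162, 1, 128, 115] for k=0..6.
π_128 has 23 disjoint cycles with lengths [20, 20, 20, 20, 20, 20, 20, 20, 20, 20, 20, 20, 20, 20, 10, 4, 4, 4, 4, 4, 4, 4, 1] on {0,…,318}.
Σ(ℓ_i−1) = 319−23 = 296; sign = (−1)^296 = +1.

+1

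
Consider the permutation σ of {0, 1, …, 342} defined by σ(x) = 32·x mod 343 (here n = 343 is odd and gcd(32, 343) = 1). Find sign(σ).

Trace 58: π^k(58) = [58, 141, 53, 324, 78, 95, 296] for k=0..6.
The orbit structure of x ↦ 32x mod 343: 7 orbits of sizes [147, 147, 21, 21, 3, 3, 1].
Σ(ℓ_i−1) = 343−7 = 336; sign = (−1)^336 = +1.

+1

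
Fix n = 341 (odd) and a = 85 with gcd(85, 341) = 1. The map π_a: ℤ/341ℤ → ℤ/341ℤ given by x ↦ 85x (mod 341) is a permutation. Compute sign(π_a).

Orbit of 4 under x↦85x: [4, 340, 256, 277, 16, 337, 1]… (length divides ord_341(85)).
Cycle type of π: 10×34 + 1; total 35 cycles.
Σ(ℓ_i−1) = 341−35 = 306; sign = (−1)^306 = +1.

+1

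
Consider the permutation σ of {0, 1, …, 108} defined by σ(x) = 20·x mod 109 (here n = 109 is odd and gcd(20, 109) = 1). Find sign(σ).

Start at x=35: 35 → 46 → 48 → 88 → 16 → 102 → 78 → … (one orbit).
Cycle type of π: 54×2 + 1; total 3 cycles.
n − c = 109 − 3 = 106; sign = (−1)^106 = +1.
Zolotarev: (20|109) = +1, matching the cycle-count sign.

+1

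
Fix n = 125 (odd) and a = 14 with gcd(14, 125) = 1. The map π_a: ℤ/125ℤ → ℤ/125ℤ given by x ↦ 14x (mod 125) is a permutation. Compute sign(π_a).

Start at x=29: 29 → 31 → 59 → 76 → 64 → 21 → 44 → … (one orbit).
Cycle lengths of π_14 on ℤ/125ℤ: [50, 50, 10, 10, 2, 2, 1]; 7 cycles in total.
sign(π) = (−1)^{n − #cycles} = (−1)^{125−7} = (−1)^118 = +1.

+1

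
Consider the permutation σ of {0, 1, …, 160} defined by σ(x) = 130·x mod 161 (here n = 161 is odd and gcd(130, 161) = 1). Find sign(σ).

-1

Orbit of 44 under x↦130x: [44, 85, 102, 58, 134, 32, 135]… (length divides ord_161(130)).
π_130 has 6 disjoint cycles with lengths [66, 66, 22, 3, 3, 1] on {0,…,160}.
161 − 6 = 155 transpositions; sign(π) = (−1)^155 = -1.
Check: (130/161) = -1 by Zolotarev.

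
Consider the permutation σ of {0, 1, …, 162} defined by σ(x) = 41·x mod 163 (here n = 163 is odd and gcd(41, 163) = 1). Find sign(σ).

+1

Start at x=47: 47 → 134 → 115 → 151 → 160 → 40 → 10 → … (one orbit).
Cycle lengths of π_41 on ℤ/163ℤ: [81, 81, 1]; 3 cycles in total.
Σ(ℓ_i−1) = 163−3 = 160; sign = (−1)^160 = +1.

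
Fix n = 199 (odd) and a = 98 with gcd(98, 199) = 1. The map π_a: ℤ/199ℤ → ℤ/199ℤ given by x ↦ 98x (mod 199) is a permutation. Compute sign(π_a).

+1

Orbit of 117 under x↦98x: [117, 123, 114, 28, 157, 63, 5]… (length divides ord_199(98)).
Cycle lengths of π_98 on ℤ/199ℤ: [33, 33, 33, 33, 33, 33, 1]; 7 cycles in total.
199 − 7 = 192 transpositions; sign(π) = (−1)^192 = +1.
Check: (98/199) = +1 by Zolotarev.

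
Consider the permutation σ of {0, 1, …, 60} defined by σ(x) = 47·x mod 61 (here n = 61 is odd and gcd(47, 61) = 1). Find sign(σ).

+1

Orbit of 1 under x↦47x: [1, 47, 13]… (length divides ord_61(47)).
The orbit structure of x ↦ 47x mod 61: 21 orbits of sizes [3, 3, 3, 3, 3, 3, 3, 3, 3, 3, 3, 3, 3, 3, 3, 3, 3, 3, 3, 3, 1].
sign(π) = (−1)^{n − #cycles} = (−1)^{61−21} = (−1)^40 = +1.
(47|61)_J = +1 (Zolotarev's lemma cross-check).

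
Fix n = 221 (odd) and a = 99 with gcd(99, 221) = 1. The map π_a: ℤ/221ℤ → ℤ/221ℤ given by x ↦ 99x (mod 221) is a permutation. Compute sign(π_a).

Trace 157: π^k(157) = [157, 73, 155, 96, 1, 99, 77] for k=0..6.
Decompose π into cycles: lengths [16, 16, 16, 16, 16, 16, 16, 16, 16, 16, 16, 16, 16, 4, 4, 4, 1] (17 cycles, including the fixed point 0).
Σ(ℓ_i−1) = 221−17 = 204; sign = (−1)^204 = +1.
Via Zolotarev, sign(π_{99}) = (99|221) = +1.

+1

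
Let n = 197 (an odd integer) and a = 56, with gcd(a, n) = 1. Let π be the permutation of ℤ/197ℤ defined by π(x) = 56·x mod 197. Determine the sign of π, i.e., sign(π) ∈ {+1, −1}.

Start at x=180: 180 → 33 → 75 → 63 → 179 → 174 → 91 → … (one orbit).
Decompose π into cycles: lengths [196, 1] (2 cycles, including the fixed point 0).
With 2 cycles on 197 points, sign = (−1)^{197−2} = -1.

-1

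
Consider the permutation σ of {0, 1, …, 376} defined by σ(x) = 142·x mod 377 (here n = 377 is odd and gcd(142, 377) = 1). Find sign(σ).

-1

Trace 352: π^k(352) = [352, 220, 326, 298, 92, 246, 248] for k=0..6.
Decompose π into cycles: lengths [28, 28, 28, 28, 28, 28, 28, 28, 28, 28, 28, 28, 28, 2, 2, 2, 2, 2, 2, 1] (20 cycles, including the fixed point 0).
With 20 cycles on 377 points, sign = (−1)^{377−20} = -1.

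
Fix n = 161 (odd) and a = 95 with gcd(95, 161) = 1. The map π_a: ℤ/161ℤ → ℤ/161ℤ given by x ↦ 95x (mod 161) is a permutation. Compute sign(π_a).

Trace 8: π^k(8) = [8, 116, 72, 78, 4, 58, 36] for k=0..6.
9 cycles of lengths [33, 33, 33, 33, 11, 11, 3, 3, 1].
161 − 9 = 152 transpositions; sign(π) = (−1)^152 = +1.
The Jacobi symbol (95|161) = +1 (Zolotarev) agrees.

+1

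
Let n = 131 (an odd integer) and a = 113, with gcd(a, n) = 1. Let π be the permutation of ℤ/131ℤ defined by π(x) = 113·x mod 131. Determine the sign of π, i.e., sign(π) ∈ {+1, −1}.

+1

Trace 39: π^k(39) = [39, 84, 60, 99, 52, 112, 80] for k=0..6.
11 cycles of lengths [13, 13, 13, 13, 13, 13, 13, 13, 13, 13, 1].
Σ(ℓ_i−1) = 131−11 = 120; sign = (−1)^120 = +1.
(113|131)_J = +1 (Zolotarev's lemma cross-check).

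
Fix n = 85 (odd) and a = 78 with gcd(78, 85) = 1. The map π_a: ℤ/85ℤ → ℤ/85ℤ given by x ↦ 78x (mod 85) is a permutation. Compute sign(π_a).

Orbit of 78 under x↦78x: [78, 49, 82, 21, 23, 9, 22]… (length divides ord_85(78)).
The orbit structure of x ↦ 78x mod 85: 7 orbits of sizes [16, 16, 16, 16, 16, 4, 1].
Σ(ℓ_i−1) = 85−7 = 78; sign = (−1)^78 = +1.
The Jacobi symbol (78|85) = +1 (Zolotarev) agrees.

+1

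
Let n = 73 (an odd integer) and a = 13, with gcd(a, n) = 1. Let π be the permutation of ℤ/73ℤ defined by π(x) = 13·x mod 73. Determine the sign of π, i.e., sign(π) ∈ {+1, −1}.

-1

Trace 46: π^k(46) = [46, 14, 36, 30, 25, 33, 64] for k=0..6.
π_13 has 2 disjoint cycles with lengths [72, 1] on {0,…,72}.
sign(π) = (−1)^{n − #cycles} = (−1)^{73−2} = (−1)^71 = -1.
Check: (13/73) = -1 by Zolotarev.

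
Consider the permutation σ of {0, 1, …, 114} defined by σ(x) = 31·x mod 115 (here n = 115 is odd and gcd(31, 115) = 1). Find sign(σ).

Start at x=16: 16 → 36 → 81 → 96 → 101 → 26 → 1 → … (one orbit).
Decompose π into cycles: lengths [11, 11, 11, 11, 11, 11, 11, 11, 11, 11, 1, 1, 1, 1, 1] (15 cycles, including the fixed point 0).
sign(π) = (−1)^{n − #cycles} = (−1)^{115−15} = (−1)^100 = +1.
(31|115)_J = +1 (Zolotarev's lemma cross-check).

+1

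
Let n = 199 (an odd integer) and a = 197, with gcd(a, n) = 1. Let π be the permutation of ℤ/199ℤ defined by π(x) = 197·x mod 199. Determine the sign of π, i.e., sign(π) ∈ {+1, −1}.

-1

Trace 102: π^k(102) = [102, 194, 10, 179, 40, 119, 160] for k=0..6.
The orbit structure of x ↦ 197x mod 199: 2 orbits of sizes [198, 1].
199 − 2 = 197 transpositions; sign(π) = (−1)^197 = -1.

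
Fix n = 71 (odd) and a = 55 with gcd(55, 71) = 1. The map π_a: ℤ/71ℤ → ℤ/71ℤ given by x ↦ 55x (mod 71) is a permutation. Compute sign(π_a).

Start at x=36: 36 → 63 → 57 → 11 → 37 → 47 → 29 → … (one orbit).
Decompose π into cycles: lengths [70, 1] (2 cycles, including the fixed point 0).
sign(π) = (−1)^{n − #cycles} = (−1)^{71−2} = (−1)^69 = -1.

-1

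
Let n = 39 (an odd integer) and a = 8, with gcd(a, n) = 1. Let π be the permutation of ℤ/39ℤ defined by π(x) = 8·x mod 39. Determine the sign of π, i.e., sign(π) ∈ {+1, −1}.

+1

Trace 8: π^k(8) = [8, 25, 5, 1] for k=0..3.
Cycle type of π: 4×9 + 2 + 1; total 11 cycles.
n − c = 39 − 11 = 28; sign = (−1)^28 = +1.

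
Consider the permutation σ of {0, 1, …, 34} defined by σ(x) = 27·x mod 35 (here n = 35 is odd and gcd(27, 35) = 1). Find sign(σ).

+1

Orbit of 27 under x↦27x: [27, 29, 13, 1]… (length divides ord_35(27)).
Cycle type of π: 4×7 + 2×3 + 1; total 11 cycles.
Σ(ℓ_i−1) = 35−11 = 24; sign = (−1)^24 = +1.
The Jacobi symbol (27|35) = +1 (Zolotarev) agrees.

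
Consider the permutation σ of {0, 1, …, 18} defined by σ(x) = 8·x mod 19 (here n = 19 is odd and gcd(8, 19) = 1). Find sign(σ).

Trace 12: π^k(12) = [12, 1, 8, 7, 18, 11] for k=0..5.
Cycle lengths of π_8 on ℤ/19ℤ: [6, 6, 6, 1]; 4 cycles in total.
19 − 4 = 15 transpositions; sign(π) = (−1)^15 = -1.

-1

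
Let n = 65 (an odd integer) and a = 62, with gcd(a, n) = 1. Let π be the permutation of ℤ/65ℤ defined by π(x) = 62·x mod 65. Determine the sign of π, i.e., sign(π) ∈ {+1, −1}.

Orbit of 16 under x↦62x: [16, 17, 14, 23, 61, 12, 29]… (length divides ord_65(62)).
The orbit structure of x ↦ 62x mod 65: 8 orbits of sizes [12, 12, 12, 12, 6, 6, 4, 1].
Σ(ℓ_i−1) = 65−8 = 57; sign = (−1)^57 = -1.

-1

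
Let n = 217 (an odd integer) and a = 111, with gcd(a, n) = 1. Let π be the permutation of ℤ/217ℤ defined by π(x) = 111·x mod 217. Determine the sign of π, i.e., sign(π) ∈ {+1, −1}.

-1

Start at x=97: 97 → 134 → 118 → 78 → 195 → 162 → 188 → … (one orbit).
12 cycles of lengths [30, 30, 30, 30, 30, 30, 15, 15, 2, 2, 2, 1].
217 − 12 = 205 transpositions; sign(π) = (−1)^205 = -1.
Zolotarev: (111|217) = -1, matching the cycle-count sign.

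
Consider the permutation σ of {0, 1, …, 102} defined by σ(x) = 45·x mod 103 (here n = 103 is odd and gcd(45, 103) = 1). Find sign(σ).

Start at x=50: 50 → 87 → 1 → 45 → 68 → 73 → 92 → … (one orbit).
The orbit structure of x ↦ 45x mod 103: 2 orbits of sizes [102, 1].
With 2 cycles on 103 points, sign = (−1)^{103−2} = -1.
Check: (45/103) = -1 by Zolotarev.

-1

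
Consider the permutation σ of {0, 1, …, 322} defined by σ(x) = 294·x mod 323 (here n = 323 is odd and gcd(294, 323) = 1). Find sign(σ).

Start at x=251: 251 → 150 → 172 → 180 → 271 → 216 → 196 → … (one orbit).
Cycle type of π: 144×2 + 16 + 9×2 + 1; total 6 cycles.
With 6 cycles on 323 points, sign = (−1)^{323−6} = -1.
The Jacobi symbol (294|323) = -1 (Zolotarev) agrees.

-1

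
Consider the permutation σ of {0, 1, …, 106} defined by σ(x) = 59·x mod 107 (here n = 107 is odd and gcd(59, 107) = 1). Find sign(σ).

Start at x=20: 20 → 3 → 70 → 64 → 31 → 10 → 55 → … (one orbit).
π_59 has 2 disjoint cycles with lengths [106, 1] on {0,…,106}.
Σ(ℓ_i−1) = 107−2 = 105; sign = (−1)^105 = -1.
(59|107)_J = -1 (Zolotarev's lemma cross-check).

-1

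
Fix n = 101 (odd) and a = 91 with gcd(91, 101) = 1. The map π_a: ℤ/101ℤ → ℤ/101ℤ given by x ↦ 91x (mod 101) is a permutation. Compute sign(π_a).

Start at x=91: 91 → 100 → 10 → 1 → 91 (one orbit).
The orbit structure of x ↦ 91x mod 101: 26 orbits of sizes [4, 4, 4, 4, 4, 4, 4, 4, 4, 4, 4, 4, 4, 4, 4, 4, 4, 4, 4, 4, 4, 4, 4, 4, 4, 1].
n − c = 101 − 26 = 75; sign = (−1)^75 = -1.
Check: (91/101) = -1 by Zolotarev.

-1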